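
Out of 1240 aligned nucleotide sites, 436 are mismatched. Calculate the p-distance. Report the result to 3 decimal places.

p = 436/1240 = 0.351612… ≈ 0.352 (to 3 d.p.).

0.352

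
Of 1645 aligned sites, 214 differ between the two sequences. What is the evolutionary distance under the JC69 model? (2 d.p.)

p = 214/1645 ≈ 0.130091.
d = −(3/4) ln(1 − 4p/3) = −0.75 ln(1 − 0.173455) = −0.75 ln(0.826545)
  = −0.75 × (-0.190501) = 0.142876 substitutions/site.

0.14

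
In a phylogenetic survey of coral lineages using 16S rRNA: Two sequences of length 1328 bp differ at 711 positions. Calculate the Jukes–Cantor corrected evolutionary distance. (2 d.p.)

p = 711/1328 ≈ 0.535392.
d = −(3/4) ln(1 − 4p/3) = −0.75 ln(1 − 0.713856) = −0.75 ln(0.286144)
  = −0.75 × (-1.251260) = 0.938445 substitutions/site.

0.94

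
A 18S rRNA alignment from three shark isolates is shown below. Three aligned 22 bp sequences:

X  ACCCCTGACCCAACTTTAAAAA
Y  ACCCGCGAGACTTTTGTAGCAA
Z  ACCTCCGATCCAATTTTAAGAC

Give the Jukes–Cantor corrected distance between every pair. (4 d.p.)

X–Y: 10/22 sites differ → p ≈ 0.454545, d = −0.75 ln(1 − 0.60606) = 0.698667 ≈ 0.6987.
X–Z: 6/22 sites differ → p ≈ 0.272727, d = −0.75 ln(1 − 0.363636) = 0.338988 ≈ 0.3390.
Y–Z: 10/22 sites differ → p ≈ 0.454545, d = −0.75 ln(1 − 0.60606) = 0.698667 ≈ 0.6987.

d(X,Y) = 0.6987, d(X,Z) = 0.3390, d(Y,Z) = 0.6987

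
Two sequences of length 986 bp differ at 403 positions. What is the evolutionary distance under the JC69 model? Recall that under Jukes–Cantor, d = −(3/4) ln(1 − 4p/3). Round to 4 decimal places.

p = 403/986 ≈ 0.408722.
d = −(3/4) ln(1 − 4p/3) = −0.75 ln(1 − 0.544963) = −0.75 ln(0.455037)
  = −0.75 × (-0.787377) = 0.590533 substitutions/site.

0.5905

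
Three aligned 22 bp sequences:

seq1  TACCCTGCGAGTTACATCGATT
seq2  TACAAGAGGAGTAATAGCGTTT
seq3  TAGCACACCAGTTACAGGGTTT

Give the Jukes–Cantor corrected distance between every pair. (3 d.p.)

seq1–seq2: 9/22 sites differ → p ≈ 0.409091, d = −0.75 ln(1 − 0.545455) = 0.591344 ≈ 0.591.
seq1–seq3: 8/22 sites differ → p ≈ 0.363636, d = −0.75 ln(1 − 0.484848) = 0.497470 ≈ 0.497.
seq2–seq3: 8/22 sites differ → p ≈ 0.363636, d = −0.75 ln(1 − 0.484848) = 0.497470 ≈ 0.497.

d(seq1,seq2) = 0.591, d(seq1,seq3) = 0.497, d(seq2,seq3) = 0.497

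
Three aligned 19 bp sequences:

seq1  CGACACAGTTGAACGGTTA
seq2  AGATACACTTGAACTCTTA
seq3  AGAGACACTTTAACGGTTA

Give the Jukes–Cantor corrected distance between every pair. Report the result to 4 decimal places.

seq1–seq2: 5/19 sites differ → p ≈ 0.263158, d = −0.75 ln(1 − 0.350877) = 0.324100 ≈ 0.3241.
seq1–seq3: 4/19 sites differ → p ≈ 0.210526, d = −0.75 ln(1 − 0.280701) = 0.247109 ≈ 0.2471.
seq2–seq3: 4/19 sites differ → p ≈ 0.210526, d = −0.75 ln(1 − 0.280701) = 0.247109 ≈ 0.2471.

d(seq1,seq2) = 0.3241, d(seq1,seq3) = 0.2471, d(seq2,seq3) = 0.2471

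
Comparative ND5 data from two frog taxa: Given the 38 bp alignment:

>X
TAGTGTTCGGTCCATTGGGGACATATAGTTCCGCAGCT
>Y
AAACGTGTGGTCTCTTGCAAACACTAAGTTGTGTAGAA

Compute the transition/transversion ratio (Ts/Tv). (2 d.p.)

1.00

Transitions are A↔G and C↔T; transversions are all other mismatches.
Transitions: 9. Transversions: 9.
R = 9/9 = 1.00.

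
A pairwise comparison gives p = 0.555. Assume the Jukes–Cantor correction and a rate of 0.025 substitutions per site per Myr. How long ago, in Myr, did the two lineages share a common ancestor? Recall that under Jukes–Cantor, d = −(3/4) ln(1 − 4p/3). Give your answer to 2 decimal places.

d = −(3/4) ln(1 − 4p/3) = −0.75 ln(1 − 0.74) = −0.75 ln(0.26)
  = −0.75 × (-1.347074) = 1.010306 substitutions/site.
Under a molecular clock d = 2μt, so t = d/(2μ) = 1.010306 / (2 × 0.025) = 20.21 Myr.

20.21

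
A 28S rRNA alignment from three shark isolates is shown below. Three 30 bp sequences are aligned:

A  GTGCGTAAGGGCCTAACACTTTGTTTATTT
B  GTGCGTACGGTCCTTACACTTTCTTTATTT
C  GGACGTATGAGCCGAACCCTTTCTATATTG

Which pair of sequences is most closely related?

A–B: 4/30 differ, p = 0.133, d = 0.147.
A–C: 9/30 differ, p = 0.300, d = 0.383.
B–C: 10/30 differ, p = 0.333, d = 0.441.
The smallest distance is between A and B.

A and B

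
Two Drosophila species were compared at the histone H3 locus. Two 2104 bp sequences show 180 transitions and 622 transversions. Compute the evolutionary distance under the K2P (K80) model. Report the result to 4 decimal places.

0.5380

P = 180/2104 ≈ 0.085551 and Q = 622/2104 ≈ 0.295627.
Under the Kimura two-parameter model, d = −½ ln(1 − 2P − Q) − ¼ ln(1 − 2Q).
1 − 2P − Q = 0.533271, giving −½ ln(0.533271) = 0.314363.
1 − 2Q = 0.408746, giving −¼ ln(0.408746) = 0.223665.
d = 0.314363 + 0.223665 = 0.538028.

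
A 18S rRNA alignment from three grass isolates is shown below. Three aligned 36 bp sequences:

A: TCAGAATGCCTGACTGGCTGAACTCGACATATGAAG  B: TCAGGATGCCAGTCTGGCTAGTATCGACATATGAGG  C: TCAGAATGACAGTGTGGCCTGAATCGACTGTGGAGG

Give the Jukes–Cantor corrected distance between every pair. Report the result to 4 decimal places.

A–B: 8/36 sites differ → p ≈ 0.222222, d = −0.75 ln(1 − 0.296296) = 0.263548 ≈ 0.2635.
A–C: 13/36 sites differ → p ≈ 0.361111, d = −0.75 ln(1 − 0.481481) = 0.492584 ≈ 0.4926.
B–C: 10/36 sites differ → p ≈ 0.277778, d = −0.75 ln(1 − 0.370371) = 0.346968 ≈ 0.3470.

d(A,B) = 0.2635, d(A,C) = 0.4926, d(B,C) = 0.3470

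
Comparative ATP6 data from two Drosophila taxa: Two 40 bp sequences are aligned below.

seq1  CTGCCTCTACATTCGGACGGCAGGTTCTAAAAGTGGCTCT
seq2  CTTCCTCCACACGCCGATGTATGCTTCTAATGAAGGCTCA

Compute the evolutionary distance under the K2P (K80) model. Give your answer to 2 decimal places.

Of 40 sites, 5 differences are transitions and 10 are transversions, so P = 5/40 = 0.125 and Q = 10/40 = 0.25.
Under the Kimura two-parameter model, d = −½ ln(1 − 2P − Q) − ¼ ln(1 − 2Q).
1 − 2P − Q = 0.5, giving −½ ln(0.5) = 0.346574.
1 − 2Q = 0.5, giving −¼ ln(0.5) = 0.173287.
d = 0.346574 + 0.173287 = 0.519861.

0.52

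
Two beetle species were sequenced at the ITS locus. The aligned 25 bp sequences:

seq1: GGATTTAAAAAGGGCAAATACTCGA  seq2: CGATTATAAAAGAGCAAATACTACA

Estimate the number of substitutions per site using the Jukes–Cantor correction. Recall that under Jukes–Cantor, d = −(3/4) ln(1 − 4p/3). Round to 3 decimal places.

0.289

The sequences differ at 6 of 25 sites (1, 6, 7, 13, 23, 24), so p = 6/25 = 0.24.
d = −(3/4) ln(1 − 4p/3) = −0.75 ln(1 − 0.32) = −0.75 ln(0.68)
  = −0.75 × (-0.385662) = 0.289247 substitutions/site.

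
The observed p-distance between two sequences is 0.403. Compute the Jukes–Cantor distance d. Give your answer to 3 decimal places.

d = −(3/4) ln(1 − 4p/3) = −0.75 ln(1 − 0.537333) = −0.75 ln(0.462667)
  = −0.75 × (-0.770748) = 0.578061 substitutions/site.

0.578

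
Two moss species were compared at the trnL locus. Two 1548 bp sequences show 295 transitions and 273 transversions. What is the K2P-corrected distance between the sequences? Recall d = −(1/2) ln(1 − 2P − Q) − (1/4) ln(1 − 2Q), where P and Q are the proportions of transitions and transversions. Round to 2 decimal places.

P = 295/1548 ≈ 0.190568 and Q = 273/1548 ≈ 0.176357.
Under the Kimura two-parameter model, d = −½ ln(1 − 2P − Q) − ¼ ln(1 − 2Q).
1 − 2P − Q = 0.442507, giving −½ ln(0.442507) = 0.407649.
1 − 2Q = 0.647286, giving −¼ ln(0.647286) = 0.108742.
d = 0.407649 + 0.108742 = 0.516391.

0.52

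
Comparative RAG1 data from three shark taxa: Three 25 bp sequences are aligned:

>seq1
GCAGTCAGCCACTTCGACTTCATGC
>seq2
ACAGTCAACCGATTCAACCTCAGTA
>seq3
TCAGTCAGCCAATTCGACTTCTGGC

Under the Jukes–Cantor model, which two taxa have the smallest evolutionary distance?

seq1–seq2: 9/25 differ, p = 0.360, d = 0.490.
seq1–seq3: 4/25 differ, p = 0.160, d = 0.180.
seq2–seq3: 8/25 differ, p = 0.320, d = 0.417.
The smallest distance is between seq1 and seq3.

seq1 and seq3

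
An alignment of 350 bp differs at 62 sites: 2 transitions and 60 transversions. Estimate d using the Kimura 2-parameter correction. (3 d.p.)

0.206

P = 2/350 ≈ 0.005714 and Q = 60/350 ≈ 0.171429.
Under the Kimura two-parameter model, d = −½ ln(1 − 2P − Q) − ¼ ln(1 − 2Q).
1 − 2P − Q = 0.817143, giving −½ ln(0.817143) = 0.100971.
1 − 2Q = 0.657142, giving −¼ ln(0.657142) = 0.104964.
d = 0.100971 + 0.104964 = 0.205935.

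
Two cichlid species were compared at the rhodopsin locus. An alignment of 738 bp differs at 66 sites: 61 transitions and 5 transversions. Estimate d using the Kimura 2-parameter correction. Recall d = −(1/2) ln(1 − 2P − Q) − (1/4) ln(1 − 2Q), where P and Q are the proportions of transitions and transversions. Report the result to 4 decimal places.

0.0978

P = 61/738 ≈ 0.082656 and Q = 5/738 ≈ 0.006775.
Under the Kimura two-parameter model, d = −½ ln(1 − 2P − Q) − ¼ ln(1 − 2Q).
1 − 2P − Q = 0.827913, giving −½ ln(0.827913) = 0.094424.
1 − 2Q = 0.98645, giving −¼ ln(0.98645) = 0.003411.
d = 0.094424 + 0.003411 = 0.097835.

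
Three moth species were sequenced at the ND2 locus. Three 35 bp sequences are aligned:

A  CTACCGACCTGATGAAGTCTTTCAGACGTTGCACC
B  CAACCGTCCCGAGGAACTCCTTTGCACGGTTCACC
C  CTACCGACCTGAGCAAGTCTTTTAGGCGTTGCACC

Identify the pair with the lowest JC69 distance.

A and C

A–B: 11/35 differ, p = 0.314, d = 0.407.
A–C: 4/35 differ, p = 0.114, d = 0.124.
B–C: 11/35 differ, p = 0.314, d = 0.407.
The smallest distance is between A and C.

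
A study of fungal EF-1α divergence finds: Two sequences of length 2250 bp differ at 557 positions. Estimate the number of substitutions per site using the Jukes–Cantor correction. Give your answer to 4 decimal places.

p = 557/2250 ≈ 0.247556.
d = −(3/4) ln(1 − 4p/3) = −0.75 ln(1 − 0.330075) = −0.75 ln(0.669925)
  = −0.75 × (-0.400590) = 0.300443 substitutions/site.

0.3004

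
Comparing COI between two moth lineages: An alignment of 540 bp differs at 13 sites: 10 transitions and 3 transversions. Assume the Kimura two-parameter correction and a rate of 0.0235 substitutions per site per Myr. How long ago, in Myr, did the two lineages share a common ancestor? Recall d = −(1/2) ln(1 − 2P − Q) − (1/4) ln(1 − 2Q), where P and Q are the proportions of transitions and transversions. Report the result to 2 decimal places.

0.52

P = 10/540 ≈ 0.018519 and Q = 3/540 ≈ 0.005556.
Under the Kimura two-parameter model, d = −½ ln(1 − 2P − Q) − ¼ ln(1 − 2Q).
1 − 2P − Q = 0.957406, giving −½ ln(0.957406) = 0.021764.
1 − 2Q = 0.988888, giving −¼ ln(0.988888) = 0.002794.
d = 0.021764 + 0.002794 = 0.024558.
Under a molecular clock d = 2μt, so t = d/(2μ) = 0.024558 / (2 × 0.0235) = 0.52 Myr.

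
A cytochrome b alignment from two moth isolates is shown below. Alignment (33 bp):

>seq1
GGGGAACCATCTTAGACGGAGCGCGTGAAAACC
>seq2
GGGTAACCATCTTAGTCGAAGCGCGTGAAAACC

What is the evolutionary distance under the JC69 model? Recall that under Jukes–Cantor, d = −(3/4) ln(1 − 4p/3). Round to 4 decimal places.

The sequences differ at 3 of 33 sites (4, 16, 19), so p = 3/33 ≈ 0.090909.
d = −(3/4) ln(1 − 4p/3) = −0.75 ln(1 − 0.121212) = −0.75 ln(0.878788)
  = −0.75 × (-0.129212) = 0.096909 substitutions/site.

0.0969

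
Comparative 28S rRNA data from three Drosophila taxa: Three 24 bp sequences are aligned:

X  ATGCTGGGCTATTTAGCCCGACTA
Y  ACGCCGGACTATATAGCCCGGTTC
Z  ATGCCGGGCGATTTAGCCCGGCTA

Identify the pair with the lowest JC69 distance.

X and Z

X–Y: 7/24 differ, p = 0.292, d = 0.369.
X–Z: 3/24 differ, p = 0.125, d = 0.137.
Y–Z: 6/24 differ, p = 0.250, d = 0.304.
The smallest distance is between X and Z.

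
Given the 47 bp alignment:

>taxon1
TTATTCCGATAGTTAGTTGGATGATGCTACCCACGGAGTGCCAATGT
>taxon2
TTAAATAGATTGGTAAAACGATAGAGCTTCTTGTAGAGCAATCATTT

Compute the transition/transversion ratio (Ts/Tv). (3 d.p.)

0.923

Transitions are A↔G and C↔T; transversions are all other mismatches.
Transitions: 12. Transversions: 13.
R = 12/13 = 0.923076… ≈ 0.923 (to 3 d.p.).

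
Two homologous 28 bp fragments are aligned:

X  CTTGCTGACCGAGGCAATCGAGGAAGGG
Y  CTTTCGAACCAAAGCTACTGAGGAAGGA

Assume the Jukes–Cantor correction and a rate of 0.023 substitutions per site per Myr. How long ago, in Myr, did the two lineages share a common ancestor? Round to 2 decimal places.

9.12

The sequences differ at 9 of 28 sites (4, 6, 7, 11, 13, 16, 18, 19, 28), so p = 9/28 ≈ 0.321429.
d = −(3/4) ln(1 − 4p/3) = −0.75 ln(1 − 0.428572) = −0.75 ln(0.571428)
  = −0.75 × (-0.559617) = 0.419713 substitutions/site.
Under a molecular clock d = 2μt, so t = d/(2μ) = 0.419713 / (2 × 0.023) = 9.12 Myr.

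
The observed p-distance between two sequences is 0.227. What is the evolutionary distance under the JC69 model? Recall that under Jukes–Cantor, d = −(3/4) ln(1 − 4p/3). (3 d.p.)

0.270

d = −(3/4) ln(1 − 4p/3) = −0.75 ln(1 − 0.302667) = −0.75 ln(0.697333)
  = −0.75 × (-0.360492) = 0.270369 substitutions/site.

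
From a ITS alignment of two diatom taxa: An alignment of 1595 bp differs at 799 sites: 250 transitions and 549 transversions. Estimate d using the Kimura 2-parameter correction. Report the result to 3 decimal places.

P = 250/1595 ≈ 0.15674 and Q = 549/1595 ≈ 0.344201.
Under the Kimura two-parameter model, d = −½ ln(1 − 2P − Q) − ¼ ln(1 − 2Q).
1 − 2P − Q = 0.342319, giving −½ ln(0.342319) = 0.536006.
1 − 2Q = 0.311598, giving −¼ ln(0.311598) = 0.291510.
d = 0.536006 + 0.291510 = 0.827516.

0.828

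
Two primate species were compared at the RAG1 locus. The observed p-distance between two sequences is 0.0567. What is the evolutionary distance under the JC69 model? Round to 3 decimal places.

0.059

d = −(3/4) ln(1 − 4p/3) = −0.75 ln(1 − 0.0756) = −0.75 ln(0.9244)
  = −0.75 × (-0.078610) = 0.058958 substitutions/site.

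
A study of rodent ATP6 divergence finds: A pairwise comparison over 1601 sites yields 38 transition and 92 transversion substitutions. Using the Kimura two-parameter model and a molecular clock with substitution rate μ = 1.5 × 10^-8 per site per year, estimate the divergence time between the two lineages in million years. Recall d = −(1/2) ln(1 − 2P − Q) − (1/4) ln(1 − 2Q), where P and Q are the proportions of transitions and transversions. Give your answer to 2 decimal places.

2.87

P = 38/1601 ≈ 0.023735 and Q = 92/1601 ≈ 0.057464.
Under the Kimura two-parameter model, d = −½ ln(1 − 2P − Q) − ¼ ln(1 − 2Q).
1 − 2P − Q = 0.895066, giving −½ ln(0.895066) = 0.055429.
1 − 2Q = 0.885072, giving −¼ ln(0.885072) = 0.030522.
d = 0.055429 + 0.030522 = 0.085951.
Under a molecular clock d = 2μt, so t = d/(2μ) = 0.085951 / (2 × 1.5 × 10^-8) = 2.87 million years.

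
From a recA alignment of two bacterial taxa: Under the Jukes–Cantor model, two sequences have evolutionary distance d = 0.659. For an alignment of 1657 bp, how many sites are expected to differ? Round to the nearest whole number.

Invert JC69: p = (3/4)(1 − e^(−4d/3)) = 0.75 × (1 − e^(-0.878667)) = 0.75 × (1 − 0.415336) = 0.438498.
Expected differing sites = pL ≈ 0.438498 × 1657 = 726.591186 ≈ 727.

727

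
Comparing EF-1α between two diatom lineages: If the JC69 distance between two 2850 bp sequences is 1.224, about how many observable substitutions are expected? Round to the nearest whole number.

1720

Invert JC69: p = (3/4)(1 − e^(−4d/3)) = 0.75 × (1 − e^(-1.632)) = 0.75 × (1 − 0.195538) = 0.603347.
Expected differing sites = pL ≈ 0.603347 × 2850 = 1719.53895 ≈ 1720.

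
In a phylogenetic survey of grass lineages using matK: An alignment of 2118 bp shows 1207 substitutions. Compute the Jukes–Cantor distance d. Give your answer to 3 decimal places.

1.070

p = 1207/2118 ≈ 0.569877.
d = −(3/4) ln(1 − 4p/3) = −0.75 ln(1 − 0.759836) = −0.75 ln(0.240164)
  = −0.75 × (-1.426433) = 1.069825 substitutions/site.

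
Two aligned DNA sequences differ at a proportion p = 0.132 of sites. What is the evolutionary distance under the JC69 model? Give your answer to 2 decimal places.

0.15

d = −(3/4) ln(1 − 4p/3) = −0.75 ln(1 − 0.176) = −0.75 ln(0.824)
  = −0.75 × (-0.193585) = 0.145189 substitutions/site.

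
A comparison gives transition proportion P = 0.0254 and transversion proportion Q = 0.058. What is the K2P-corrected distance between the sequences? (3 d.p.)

0.088

Under the Kimura two-parameter model, d = −½ ln(1 − 2P − Q) − ¼ ln(1 − 2Q).
1 − 2P − Q = 0.8912, giving −½ ln(0.8912) = 0.057593.
1 − 2Q = 0.884, giving −¼ ln(0.884) = 0.030825.
d = 0.057593 + 0.030825 = 0.088418.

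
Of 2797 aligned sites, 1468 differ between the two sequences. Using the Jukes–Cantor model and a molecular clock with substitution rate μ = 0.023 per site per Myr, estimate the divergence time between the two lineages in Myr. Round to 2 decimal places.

19.62

p = 1468/2797 ≈ 0.524848.
d = −(3/4) ln(1 − 4p/3) = −0.75 ln(1 − 0.699797) = −0.75 ln(0.300203)
  = −0.75 × (-1.203296) = 0.902472 substitutions/site.
Under a molecular clock d = 2μt, so t = d/(2μ) = 0.902472 / (2 × 0.023) = 19.62 Myr.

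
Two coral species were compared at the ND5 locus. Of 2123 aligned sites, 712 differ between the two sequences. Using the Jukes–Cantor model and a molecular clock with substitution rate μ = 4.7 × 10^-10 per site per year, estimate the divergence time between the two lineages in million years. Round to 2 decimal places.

472.90

p = 712/2123 ≈ 0.335374.
d = −(3/4) ln(1 − 4p/3) = −0.75 ln(1 − 0.447165) = −0.75 ln(0.552835)
  = −0.75 × (-0.592696) = 0.444522 substitutions/site.
Under a molecular clock d = 2μt, so t = d/(2μ) = 0.444522 / (2 × 4.7 × 10^-10) = 472.90 million years.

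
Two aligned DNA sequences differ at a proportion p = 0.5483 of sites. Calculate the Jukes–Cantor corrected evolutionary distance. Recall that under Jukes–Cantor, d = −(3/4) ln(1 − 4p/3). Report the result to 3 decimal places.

0.985

d = −(3/4) ln(1 − 4p/3) = −0.75 ln(1 − 0.731067) = −0.75 ln(0.268933)
  = −0.75 × (-1.313293) = 0.984970 substitutions/site.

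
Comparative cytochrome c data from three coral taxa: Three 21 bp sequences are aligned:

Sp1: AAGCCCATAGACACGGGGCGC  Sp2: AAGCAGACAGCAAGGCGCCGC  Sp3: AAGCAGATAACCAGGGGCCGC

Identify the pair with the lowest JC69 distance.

Sp1–Sp2: 8/21 differ, p = 0.381, d = 0.532.
Sp1–Sp3: 6/21 differ, p = 0.286, d = 0.360.
Sp2–Sp3: 4/21 differ, p = 0.190, d = 0.220.
The smallest distance is between Sp2 and Sp3.

Sp2 and Sp3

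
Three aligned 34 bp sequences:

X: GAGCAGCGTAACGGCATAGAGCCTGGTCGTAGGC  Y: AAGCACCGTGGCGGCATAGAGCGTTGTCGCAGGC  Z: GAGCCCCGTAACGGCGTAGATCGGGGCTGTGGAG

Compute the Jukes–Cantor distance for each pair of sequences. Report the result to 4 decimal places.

X–Y: 7/34 sites differ → p ≈ 0.205882, d = −0.75 ln(1 − 0.274509) = 0.240680 ≈ 0.2407.
X–Z: 11/34 sites differ → p ≈ 0.323529, d = −0.75 ln(1 − 0.431372) = 0.423397 ≈ 0.4234.
Y–Z: 14/34 sites differ → p ≈ 0.411765, d = −0.75 ln(1 − 0.54902) = 0.597249 ≈ 0.5972.

d(X,Y) = 0.2407, d(X,Z) = 0.4234, d(Y,Z) = 0.5972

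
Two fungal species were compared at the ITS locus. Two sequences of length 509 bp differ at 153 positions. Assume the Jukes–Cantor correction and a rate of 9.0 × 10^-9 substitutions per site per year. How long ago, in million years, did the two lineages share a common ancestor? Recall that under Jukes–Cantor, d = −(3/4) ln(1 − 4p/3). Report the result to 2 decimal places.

p = 153/509 ≈ 0.300589.
d = −(3/4) ln(1 − 4p/3) = −0.75 ln(1 − 0.400785) = −0.75 ln(0.599215)
  = −0.75 × (-0.512135) = 0.384101 substitutions/site.
Under a molecular clock d = 2μt, so t = d/(2μ) = 0.384101 / (2 × 9.0 × 10^-9) = 21.34 million years.

21.34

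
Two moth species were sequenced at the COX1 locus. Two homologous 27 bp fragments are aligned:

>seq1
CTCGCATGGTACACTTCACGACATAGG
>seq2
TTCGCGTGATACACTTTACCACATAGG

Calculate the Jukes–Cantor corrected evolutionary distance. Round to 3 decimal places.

0.213

The sequences differ at 5 of 27 sites (1, 6, 9, 17, 20), so p = 5/27 ≈ 0.185185.
d = −(3/4) ln(1 − 4p/3) = −0.75 ln(1 − 0.246913) = −0.75 ln(0.753087)
  = −0.75 × (-0.283575) = 0.212681 substitutions/site.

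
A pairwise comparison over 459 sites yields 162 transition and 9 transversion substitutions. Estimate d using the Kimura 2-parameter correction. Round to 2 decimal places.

0.66

P = 162/459 ≈ 0.352941 and Q = 9/459 ≈ 0.019608.
Under the Kimura two-parameter model, d = −½ ln(1 − 2P − Q) − ¼ ln(1 − 2Q).
1 − 2P − Q = 0.27451, giving −½ ln(0.27451) = 0.646384.
1 − 2Q = 0.960784, giving −¼ ln(0.960784) = 0.010001.
d = 0.646384 + 0.010001 = 0.656385.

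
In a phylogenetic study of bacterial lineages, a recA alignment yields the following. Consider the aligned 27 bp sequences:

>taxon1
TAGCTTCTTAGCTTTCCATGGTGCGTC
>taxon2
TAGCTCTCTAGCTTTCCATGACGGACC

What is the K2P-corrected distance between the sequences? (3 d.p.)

0.425

Of 27 sites, 7 differences are transitions and 1 are transversions, so P = 7/27 ≈ 0.259259 and Q = 1/27 ≈ 0.037037.
Under the Kimura two-parameter model, d = −½ ln(1 − 2P − Q) − ¼ ln(1 − 2Q).
1 − 2P − Q = 0.444445, giving −½ ln(0.444445) = 0.405464.
1 − 2Q = 0.925926, giving −¼ ln(0.925926) = 0.019240.
d = 0.405464 + 0.019240 = 0.424704.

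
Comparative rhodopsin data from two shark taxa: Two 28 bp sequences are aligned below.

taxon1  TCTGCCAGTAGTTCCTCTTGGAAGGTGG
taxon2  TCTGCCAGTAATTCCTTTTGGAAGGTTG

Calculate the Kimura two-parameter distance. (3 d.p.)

Of 28 sites, 2 differences are transitions and 1 are transversions, so P = 2/28 ≈ 0.071429 and Q = 1/28 ≈ 0.035714.
Under the Kimura two-parameter model, d = −½ ln(1 − 2P − Q) − ¼ ln(1 − 2Q).
1 − 2P − Q = 0.821428, giving −½ ln(0.821428) = 0.098355.
1 − 2Q = 0.928572, giving −¼ ln(0.928572) = 0.018527.
d = 0.098355 + 0.018527 = 0.116882.

0.117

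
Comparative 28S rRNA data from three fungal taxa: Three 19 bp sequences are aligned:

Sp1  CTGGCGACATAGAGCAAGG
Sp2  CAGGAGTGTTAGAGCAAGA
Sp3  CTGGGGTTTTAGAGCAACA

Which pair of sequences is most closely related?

Sp1–Sp2: 6/19 differ, p = 0.316, d = 0.410.
Sp1–Sp3: 6/19 differ, p = 0.316, d = 0.410.
Sp2–Sp3: 4/19 differ, p = 0.211, d = 0.247.
The smallest distance is between Sp2 and Sp3.

Sp2 and Sp3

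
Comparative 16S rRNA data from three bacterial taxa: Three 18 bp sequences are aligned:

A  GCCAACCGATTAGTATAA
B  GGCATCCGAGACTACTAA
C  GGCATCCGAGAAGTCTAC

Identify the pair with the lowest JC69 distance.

B and C

A–B: 8/18 differ, p = 0.444, d = 0.673.
A–C: 6/18 differ, p = 0.333, d = 0.441.
B–C: 4/18 differ, p = 0.222, d = 0.264.
The smallest distance is between B and C.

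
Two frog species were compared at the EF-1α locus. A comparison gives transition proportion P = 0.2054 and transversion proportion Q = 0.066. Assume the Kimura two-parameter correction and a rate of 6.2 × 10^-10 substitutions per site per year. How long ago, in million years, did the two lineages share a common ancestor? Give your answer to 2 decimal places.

Under the Kimura two-parameter model, d = −½ ln(1 − 2P − Q) − ¼ ln(1 − 2Q).
1 − 2P − Q = 0.5232, giving −½ ln(0.5232) = 0.323896.
1 − 2Q = 0.868, giving −¼ ln(0.868) = 0.035391.
d = 0.323896 + 0.035391 = 0.359287.
Under a molecular clock d = 2μt, so t = d/(2μ) = 0.359287 / (2 × 6.2 × 10^-10) = 289.75 million years.

289.75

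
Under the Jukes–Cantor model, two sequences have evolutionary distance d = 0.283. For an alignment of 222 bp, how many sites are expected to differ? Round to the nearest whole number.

52

Invert JC69: p = (3/4)(1 − e^(−4d/3)) = 0.75 × (1 − e^(-0.377333)) = 0.75 × (1 − 0.685688) = 0.235734.
Expected differing sites = pL ≈ 0.235734 × 222 = 52.332948 ≈ 52.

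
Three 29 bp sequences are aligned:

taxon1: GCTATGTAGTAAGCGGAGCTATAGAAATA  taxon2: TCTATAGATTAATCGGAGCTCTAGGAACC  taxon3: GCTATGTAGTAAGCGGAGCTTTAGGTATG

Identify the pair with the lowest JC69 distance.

taxon1–taxon2: 9/29 differ, p = 0.310, d = 0.401.
taxon1–taxon3: 4/29 differ, p = 0.138, d = 0.152.
taxon2–taxon3: 9/29 differ, p = 0.310, d = 0.401.
The smallest distance is between taxon1 and taxon3.

taxon1 and taxon3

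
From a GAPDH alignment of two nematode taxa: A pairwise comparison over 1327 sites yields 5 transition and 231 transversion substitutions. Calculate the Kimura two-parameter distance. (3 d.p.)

P = 5/1327 ≈ 0.003768 and Q = 231/1327 ≈ 0.174077.
Under the Kimura two-parameter model, d = −½ ln(1 − 2P − Q) − ¼ ln(1 − 2Q).
1 − 2P − Q = 0.818387, giving −½ ln(0.818387) = 0.100210.
1 − 2Q = 0.651846, giving −¼ ln(0.651846) = 0.106987.
d = 0.100210 + 0.106987 = 0.207197.

0.207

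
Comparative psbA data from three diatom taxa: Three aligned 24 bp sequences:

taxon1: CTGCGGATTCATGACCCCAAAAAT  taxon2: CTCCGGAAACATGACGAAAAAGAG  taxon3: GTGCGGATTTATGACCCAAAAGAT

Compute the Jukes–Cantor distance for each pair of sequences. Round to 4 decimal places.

d(taxon1,taxon2) = 0.4408, d(taxon1,taxon3) = 0.1885, d(taxon2,taxon3) = 0.4408

taxon1–taxon2: 8/24 sites differ → p ≈ 0.333333, d = −0.75 ln(1 − 0.444444) = 0.440839 ≈ 0.4408.
taxon1–taxon3: 4/24 sites differ → p ≈ 0.166667, d = −0.75 ln(1 − 0.222223) = 0.188487 ≈ 0.1885.
taxon2–taxon3: 8/24 sites differ → p ≈ 0.333333, d = −0.75 ln(1 − 0.444444) = 0.440839 ≈ 0.4408.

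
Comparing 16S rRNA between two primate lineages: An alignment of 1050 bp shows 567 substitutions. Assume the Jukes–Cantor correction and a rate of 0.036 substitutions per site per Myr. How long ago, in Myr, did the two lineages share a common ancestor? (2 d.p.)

13.26

p = 567/1050 = 0.54.
d = −(3/4) ln(1 − 4p/3) = −0.75 ln(1 − 0.72) = −0.75 ln(0.28)
  = −0.75 × (-1.272966) = 0.954725 substitutions/site.
Under a molecular clock d = 2μt, so t = d/(2μ) = 0.954725 / (2 × 0.036) = 13.26 Myr.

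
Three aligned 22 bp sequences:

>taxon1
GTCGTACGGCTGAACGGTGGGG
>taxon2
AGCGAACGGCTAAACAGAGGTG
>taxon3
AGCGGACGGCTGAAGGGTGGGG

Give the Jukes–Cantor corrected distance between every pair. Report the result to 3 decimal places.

d(taxon1,taxon2) = 0.414, d(taxon1,taxon3) = 0.208, d(taxon2,taxon3) = 0.339

taxon1–taxon2: 7/22 sites differ → p ≈ 0.318182, d = −0.75 ln(1 − 0.424243) = 0.414052 ≈ 0.414.
taxon1–taxon3: 4/22 sites differ → p ≈ 0.181818, d = −0.75 ln(1 − 0.242424) = 0.208224 ≈ 0.208.
taxon2–taxon3: 6/22 sites differ → p ≈ 0.272727, d = −0.75 ln(1 − 0.363636) = 0.338988 ≈ 0.339.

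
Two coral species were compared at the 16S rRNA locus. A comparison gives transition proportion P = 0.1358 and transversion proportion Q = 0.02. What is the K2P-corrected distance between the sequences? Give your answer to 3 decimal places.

Under the Kimura two-parameter model, d = −½ ln(1 − 2P − Q) − ¼ ln(1 − 2Q).
1 − 2P − Q = 0.7084, giving −½ ln(0.7084) = 0.172373.
1 − 2Q = 0.96, giving −¼ ln(0.96) = 0.010205.
d = 0.172373 + 0.010205 = 0.182578.

0.183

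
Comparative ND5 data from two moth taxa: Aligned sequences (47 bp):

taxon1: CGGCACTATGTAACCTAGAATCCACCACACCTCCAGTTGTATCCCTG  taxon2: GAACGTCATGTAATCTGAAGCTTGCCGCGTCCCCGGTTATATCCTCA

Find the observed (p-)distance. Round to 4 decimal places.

0.4894

The sequences differ at 23 of 47 positions.
p = 23/47 = 0.489361… ≈ 0.4894 (to 4 d.p.).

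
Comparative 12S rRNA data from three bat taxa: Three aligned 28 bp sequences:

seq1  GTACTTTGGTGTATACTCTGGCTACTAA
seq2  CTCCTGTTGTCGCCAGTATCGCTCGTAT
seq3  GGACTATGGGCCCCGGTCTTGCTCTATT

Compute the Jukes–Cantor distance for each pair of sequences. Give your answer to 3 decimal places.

d(seq1,seq2) = 0.824, d(seq1,seq3) = 0.940, d(seq2,seq3) = 0.724

seq1–seq2: 14/28 sites differ → p = 0.5, d = −0.75 ln(1 − 0.666667) = 0.823960 ≈ 0.824.
seq1–seq3: 15/28 sites differ → p ≈ 0.535714, d = −0.75 ln(1 − 0.714285) = 0.939570 ≈ 0.940.
seq2–seq3: 13/28 sites differ → p ≈ 0.464286, d = −0.75 ln(1 − 0.619048) = 0.723811 ≈ 0.724.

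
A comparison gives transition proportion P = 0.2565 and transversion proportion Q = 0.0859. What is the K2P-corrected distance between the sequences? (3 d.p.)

0.504

Under the Kimura two-parameter model, d = −½ ln(1 − 2P − Q) − ¼ ln(1 − 2Q).
1 − 2P − Q = 0.4011, giving −½ ln(0.4011) = 0.456772.
1 − 2Q = 0.8282, giving −¼ ln(0.8282) = 0.047125.
d = 0.456772 + 0.047125 = 0.503897.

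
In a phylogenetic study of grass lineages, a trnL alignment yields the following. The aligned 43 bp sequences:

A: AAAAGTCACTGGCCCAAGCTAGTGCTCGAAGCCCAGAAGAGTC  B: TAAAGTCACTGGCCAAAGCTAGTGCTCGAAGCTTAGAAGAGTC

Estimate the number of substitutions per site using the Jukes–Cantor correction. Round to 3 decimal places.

The sequences differ at 4 of 43 sites (1, 15, 33, 34), so p = 4/43 ≈ 0.093023.
d = −(3/4) ln(1 − 4p/3) = −0.75 ln(1 − 0.124031) = −0.75 ln(0.875969)
  = −0.75 × (-0.132425) = 0.099319 substitutions/site.

0.099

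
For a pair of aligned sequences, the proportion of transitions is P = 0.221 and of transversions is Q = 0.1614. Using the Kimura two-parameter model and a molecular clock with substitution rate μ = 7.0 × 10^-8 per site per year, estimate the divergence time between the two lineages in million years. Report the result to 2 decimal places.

4.00

Under the Kimura two-parameter model, d = −½ ln(1 − 2P − Q) − ¼ ln(1 − 2Q).
1 − 2P − Q = 0.3966, giving −½ ln(0.3966) = 0.462414.
1 − 2Q = 0.6772, giving −¼ ln(0.6772) = 0.097447.
d = 0.462414 + 0.097447 = 0.559861.
Under a molecular clock d = 2μt, so t = d/(2μ) = 0.559861 / (2 × 7.0 × 10^-8) = 4.00 million years.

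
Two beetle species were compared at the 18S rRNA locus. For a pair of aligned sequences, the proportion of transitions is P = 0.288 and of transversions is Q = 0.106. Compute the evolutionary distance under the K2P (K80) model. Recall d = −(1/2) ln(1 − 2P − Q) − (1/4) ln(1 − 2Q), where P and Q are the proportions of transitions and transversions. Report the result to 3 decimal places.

Under the Kimura two-parameter model, d = −½ ln(1 − 2P − Q) − ¼ ln(1 − 2Q).
1 − 2P − Q = 0.318, giving −½ ln(0.318) = 0.572852.
1 − 2Q = 0.788, giving −¼ ln(0.788) = 0.059564.
d = 0.572852 + 0.059564 = 0.632416.

0.632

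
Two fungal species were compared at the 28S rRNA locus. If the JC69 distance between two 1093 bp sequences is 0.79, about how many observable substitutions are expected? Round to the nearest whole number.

534

Invert JC69: p = (3/4)(1 − e^(−4d/3)) = 0.75 × (1 − e^(-1.053333)) = 0.75 × (1 − 0.348773) = 0.488420.
Expected differing sites = pL ≈ 0.488420 × 1093 = 533.84306 ≈ 534.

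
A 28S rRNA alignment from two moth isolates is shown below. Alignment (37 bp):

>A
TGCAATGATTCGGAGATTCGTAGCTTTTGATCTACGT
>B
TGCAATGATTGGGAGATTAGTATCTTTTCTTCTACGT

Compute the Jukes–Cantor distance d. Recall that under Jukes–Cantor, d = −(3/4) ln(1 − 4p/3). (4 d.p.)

The sequences differ at 5 of 37 sites (11, 19, 23, 29, 30), so p = 5/37 ≈ 0.135135.
d = −(3/4) ln(1 − 4p/3) = −0.75 ln(1 − 0.18018) = −0.75 ln(0.81982)
  = −0.75 × (-0.198670) = 0.149003 substitutions/site.

0.1490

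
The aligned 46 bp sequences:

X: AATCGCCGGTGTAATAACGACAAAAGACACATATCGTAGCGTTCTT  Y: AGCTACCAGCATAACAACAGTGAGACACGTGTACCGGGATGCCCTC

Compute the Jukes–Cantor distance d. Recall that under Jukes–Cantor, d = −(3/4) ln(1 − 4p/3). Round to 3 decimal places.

0.967

The sequences differ at 25 of 46 sites, so p = 25/46 ≈ 0.543478.
d = −(3/4) ln(1 − 4p/3) = −0.75 ln(1 − 0.724637) = −0.75 ln(0.275363)
  = −0.75 × (-1.289665) = 0.967249 substitutions/site.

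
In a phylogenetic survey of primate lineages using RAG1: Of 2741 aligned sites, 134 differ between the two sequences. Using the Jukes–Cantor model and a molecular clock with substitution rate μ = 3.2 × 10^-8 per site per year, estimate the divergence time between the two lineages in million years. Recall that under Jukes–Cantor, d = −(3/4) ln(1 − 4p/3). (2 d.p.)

p = 134/2741 ≈ 0.048887.
d = −(3/4) ln(1 − 4p/3) = −0.75 ln(1 − 0.065183) = −0.75 ln(0.934817)
  = −0.75 × (-0.067404) = 0.050553 substitutions/site.
Under a molecular clock d = 2μt, so t = d/(2μ) = 0.050553 / (2 × 3.2 × 10^-8) = 0.79 million years.

0.79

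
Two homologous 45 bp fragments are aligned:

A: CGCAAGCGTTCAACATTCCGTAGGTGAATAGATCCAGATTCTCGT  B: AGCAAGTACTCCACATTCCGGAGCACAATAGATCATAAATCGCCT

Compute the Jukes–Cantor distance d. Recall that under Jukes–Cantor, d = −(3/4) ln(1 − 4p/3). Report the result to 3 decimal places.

0.441

The sequences differ at 15 of 45 sites, so p = 15/45 ≈ 0.333333.
d = −(3/4) ln(1 − 4p/3) = −0.75 ln(1 − 0.444444) = −0.75 ln(0.555556)
  = −0.75 × (-0.587786) = 0.440840 substitutions/site.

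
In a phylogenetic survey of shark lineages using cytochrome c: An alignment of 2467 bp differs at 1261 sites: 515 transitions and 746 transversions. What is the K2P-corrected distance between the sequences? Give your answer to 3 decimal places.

P = 515/2467 ≈ 0.208756 and Q = 746/2467 ≈ 0.302392.
Under the Kimura two-parameter model, d = −½ ln(1 − 2P − Q) − ¼ ln(1 − 2Q).
1 − 2P − Q = 0.280096, giving −½ ln(0.280096) = 0.636311.
1 − 2Q = 0.395216, giving −¼ ln(0.395216) = 0.232081.
d = 0.636311 + 0.232081 = 0.868392.

0.868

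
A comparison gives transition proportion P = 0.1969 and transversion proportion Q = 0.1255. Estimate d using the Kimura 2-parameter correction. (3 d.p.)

Under the Kimura two-parameter model, d = −½ ln(1 − 2P − Q) − ¼ ln(1 − 2Q).
1 − 2P − Q = 0.4807, giving −½ ln(0.4807) = 0.366256.
1 − 2Q = 0.749, giving −¼ ln(0.749) = 0.072254.
d = 0.366256 + 0.072254 = 0.438510.

0.439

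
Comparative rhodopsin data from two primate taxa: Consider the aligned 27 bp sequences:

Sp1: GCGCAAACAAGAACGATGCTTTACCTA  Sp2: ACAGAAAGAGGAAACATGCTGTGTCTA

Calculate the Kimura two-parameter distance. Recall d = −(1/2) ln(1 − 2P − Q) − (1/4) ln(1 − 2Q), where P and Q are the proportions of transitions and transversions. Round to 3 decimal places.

Of 27 sites, 5 differences are transitions and 5 are transversions, so P = 5/27 ≈ 0.185185 and Q = 5/27 ≈ 0.185185.
Under the Kimura two-parameter model, d = −½ ln(1 − 2P − Q) − ¼ ln(1 − 2Q).
1 − 2P − Q = 0.444445, giving −½ ln(0.444445) = 0.405464.
1 − 2Q = 0.62963, giving −¼ ln(0.62963) = 0.115656.
d = 0.405464 + 0.115656 = 0.521120.

0.521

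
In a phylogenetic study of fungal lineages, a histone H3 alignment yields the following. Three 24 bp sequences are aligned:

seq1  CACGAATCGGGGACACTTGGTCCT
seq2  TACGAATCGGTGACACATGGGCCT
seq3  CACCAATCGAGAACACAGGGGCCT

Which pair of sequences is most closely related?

seq1–seq2: 4/24 differ, p = 0.167, d = 0.188.
seq1–seq3: 6/24 differ, p = 0.250, d = 0.304.
seq2–seq3: 6/24 differ, p = 0.250, d = 0.304.
The smallest distance is between seq1 and seq2.

seq1 and seq2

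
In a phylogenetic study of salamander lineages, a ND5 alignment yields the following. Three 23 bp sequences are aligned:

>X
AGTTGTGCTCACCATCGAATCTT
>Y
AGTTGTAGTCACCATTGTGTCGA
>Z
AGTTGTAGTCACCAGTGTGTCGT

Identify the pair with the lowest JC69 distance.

Y and Z

X–Y: 7/23 differ, p = 0.304, d = 0.390.
X–Z: 7/23 differ, p = 0.304, d = 0.390.
Y–Z: 2/23 differ, p = 0.087, d = 0.092.
The smallest distance is between Y and Z.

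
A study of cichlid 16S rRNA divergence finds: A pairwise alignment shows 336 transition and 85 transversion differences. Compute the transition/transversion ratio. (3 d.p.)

3.953

R = 336/85 = 3.952941… ≈ 3.953 (to 3 d.p.).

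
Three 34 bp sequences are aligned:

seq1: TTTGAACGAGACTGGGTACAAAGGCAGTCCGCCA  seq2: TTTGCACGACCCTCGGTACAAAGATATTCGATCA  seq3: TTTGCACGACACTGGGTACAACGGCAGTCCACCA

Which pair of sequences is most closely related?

seq1 and seq3

seq1–seq2: 10/34 differ, p = 0.294, d = 0.373.
seq1–seq3: 4/34 differ, p = 0.118, d = 0.128.
seq2–seq3: 8/34 differ, p = 0.235, d = 0.282.
The smallest distance is between seq1 and seq3.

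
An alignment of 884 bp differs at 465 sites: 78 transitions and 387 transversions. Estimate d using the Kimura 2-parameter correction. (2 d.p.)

1.00

P = 78/884 ≈ 0.088235 and Q = 387/884 ≈ 0.437783.
Under the Kimura two-parameter model, d = −½ ln(1 − 2P − Q) − ¼ ln(1 − 2Q).
1 − 2P − Q = 0.385747, giving −½ ln(0.385747) = 0.476287.
1 − 2Q = 0.124434, giving −¼ ln(0.124434) = 0.520995.
d = 0.476287 + 0.520995 = 0.997282.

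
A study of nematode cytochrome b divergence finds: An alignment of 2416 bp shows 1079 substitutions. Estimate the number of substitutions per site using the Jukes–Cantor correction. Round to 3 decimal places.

p = 1079/2416 ≈ 0.446606.
d = −(3/4) ln(1 − 4p/3) = −0.75 ln(1 − 0.595475) = −0.75 ln(0.404525)
  = −0.75 × (-0.905042) = 0.678782 substitutions/site.

0.679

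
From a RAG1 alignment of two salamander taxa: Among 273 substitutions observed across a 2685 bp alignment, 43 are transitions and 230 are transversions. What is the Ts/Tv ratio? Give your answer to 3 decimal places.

R = 43/230 = 0.186956… ≈ 0.187 (to 3 d.p.).

0.187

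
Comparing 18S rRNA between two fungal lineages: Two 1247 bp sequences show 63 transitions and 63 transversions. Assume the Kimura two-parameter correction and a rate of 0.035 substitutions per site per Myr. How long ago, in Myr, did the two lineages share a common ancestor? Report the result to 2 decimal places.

P = 63/1247 ≈ 0.050521 and Q = 63/1247 ≈ 0.050521.
Under the Kimura two-parameter model, d = −½ ln(1 − 2P − Q) − ¼ ln(1 − 2Q).
1 − 2P − Q = 0.848437, giving −½ ln(0.848437) = 0.082180.
1 − 2Q = 0.898958, giving −¼ ln(0.898958) = 0.026630.
d = 0.082180 + 0.026630 = 0.108810.
Under a molecular clock d = 2μt, so t = d/(2μ) = 0.108810 / (2 × 0.035) = 1.55 Myr.

1.55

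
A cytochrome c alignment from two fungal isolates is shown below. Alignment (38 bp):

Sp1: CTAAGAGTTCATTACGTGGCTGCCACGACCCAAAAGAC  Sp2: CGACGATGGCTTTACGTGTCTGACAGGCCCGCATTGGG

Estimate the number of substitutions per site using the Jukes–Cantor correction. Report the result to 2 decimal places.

The sequences differ at 16 of 38 sites, so p = 16/38 ≈ 0.421053.
d = −(3/4) ln(1 − 4p/3) = −0.75 ln(1 − 0.561404) = −0.75 ln(0.438596)
  = −0.75 × (-0.824177) = 0.618133 substitutions/site.

0.62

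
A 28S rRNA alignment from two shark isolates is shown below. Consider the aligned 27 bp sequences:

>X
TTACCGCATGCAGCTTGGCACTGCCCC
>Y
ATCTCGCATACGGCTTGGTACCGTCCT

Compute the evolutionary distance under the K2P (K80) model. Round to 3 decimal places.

Of 27 sites, 7 differences are transitions and 2 are transversions, so P = 7/27 ≈ 0.259259 and Q = 2/27 ≈ 0.074074.
Under the Kimura two-parameter model, d = −½ ln(1 − 2P − Q) − ¼ ln(1 − 2Q).
1 − 2P − Q = 0.407408, giving −½ ln(0.407408) = 0.448970.
1 − 2Q = 0.851852, giving −¼ ln(0.851852) = 0.040086.
d = 0.448970 + 0.040086 = 0.489056.

0.489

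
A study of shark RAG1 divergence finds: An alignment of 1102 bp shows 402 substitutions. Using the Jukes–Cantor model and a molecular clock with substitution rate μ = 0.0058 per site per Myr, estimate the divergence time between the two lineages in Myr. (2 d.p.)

p = 402/1102 ≈ 0.364791.
d = −(3/4) ln(1 − 4p/3) = −0.75 ln(1 − 0.486388) = −0.75 ln(0.513612)
  = −0.75 × (-0.666287) = 0.499715 substitutions/site.
Under a molecular clock d = 2μt, so t = d/(2μ) = 0.499715 / (2 × 0.0058) = 43.08 Myr.

43.08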